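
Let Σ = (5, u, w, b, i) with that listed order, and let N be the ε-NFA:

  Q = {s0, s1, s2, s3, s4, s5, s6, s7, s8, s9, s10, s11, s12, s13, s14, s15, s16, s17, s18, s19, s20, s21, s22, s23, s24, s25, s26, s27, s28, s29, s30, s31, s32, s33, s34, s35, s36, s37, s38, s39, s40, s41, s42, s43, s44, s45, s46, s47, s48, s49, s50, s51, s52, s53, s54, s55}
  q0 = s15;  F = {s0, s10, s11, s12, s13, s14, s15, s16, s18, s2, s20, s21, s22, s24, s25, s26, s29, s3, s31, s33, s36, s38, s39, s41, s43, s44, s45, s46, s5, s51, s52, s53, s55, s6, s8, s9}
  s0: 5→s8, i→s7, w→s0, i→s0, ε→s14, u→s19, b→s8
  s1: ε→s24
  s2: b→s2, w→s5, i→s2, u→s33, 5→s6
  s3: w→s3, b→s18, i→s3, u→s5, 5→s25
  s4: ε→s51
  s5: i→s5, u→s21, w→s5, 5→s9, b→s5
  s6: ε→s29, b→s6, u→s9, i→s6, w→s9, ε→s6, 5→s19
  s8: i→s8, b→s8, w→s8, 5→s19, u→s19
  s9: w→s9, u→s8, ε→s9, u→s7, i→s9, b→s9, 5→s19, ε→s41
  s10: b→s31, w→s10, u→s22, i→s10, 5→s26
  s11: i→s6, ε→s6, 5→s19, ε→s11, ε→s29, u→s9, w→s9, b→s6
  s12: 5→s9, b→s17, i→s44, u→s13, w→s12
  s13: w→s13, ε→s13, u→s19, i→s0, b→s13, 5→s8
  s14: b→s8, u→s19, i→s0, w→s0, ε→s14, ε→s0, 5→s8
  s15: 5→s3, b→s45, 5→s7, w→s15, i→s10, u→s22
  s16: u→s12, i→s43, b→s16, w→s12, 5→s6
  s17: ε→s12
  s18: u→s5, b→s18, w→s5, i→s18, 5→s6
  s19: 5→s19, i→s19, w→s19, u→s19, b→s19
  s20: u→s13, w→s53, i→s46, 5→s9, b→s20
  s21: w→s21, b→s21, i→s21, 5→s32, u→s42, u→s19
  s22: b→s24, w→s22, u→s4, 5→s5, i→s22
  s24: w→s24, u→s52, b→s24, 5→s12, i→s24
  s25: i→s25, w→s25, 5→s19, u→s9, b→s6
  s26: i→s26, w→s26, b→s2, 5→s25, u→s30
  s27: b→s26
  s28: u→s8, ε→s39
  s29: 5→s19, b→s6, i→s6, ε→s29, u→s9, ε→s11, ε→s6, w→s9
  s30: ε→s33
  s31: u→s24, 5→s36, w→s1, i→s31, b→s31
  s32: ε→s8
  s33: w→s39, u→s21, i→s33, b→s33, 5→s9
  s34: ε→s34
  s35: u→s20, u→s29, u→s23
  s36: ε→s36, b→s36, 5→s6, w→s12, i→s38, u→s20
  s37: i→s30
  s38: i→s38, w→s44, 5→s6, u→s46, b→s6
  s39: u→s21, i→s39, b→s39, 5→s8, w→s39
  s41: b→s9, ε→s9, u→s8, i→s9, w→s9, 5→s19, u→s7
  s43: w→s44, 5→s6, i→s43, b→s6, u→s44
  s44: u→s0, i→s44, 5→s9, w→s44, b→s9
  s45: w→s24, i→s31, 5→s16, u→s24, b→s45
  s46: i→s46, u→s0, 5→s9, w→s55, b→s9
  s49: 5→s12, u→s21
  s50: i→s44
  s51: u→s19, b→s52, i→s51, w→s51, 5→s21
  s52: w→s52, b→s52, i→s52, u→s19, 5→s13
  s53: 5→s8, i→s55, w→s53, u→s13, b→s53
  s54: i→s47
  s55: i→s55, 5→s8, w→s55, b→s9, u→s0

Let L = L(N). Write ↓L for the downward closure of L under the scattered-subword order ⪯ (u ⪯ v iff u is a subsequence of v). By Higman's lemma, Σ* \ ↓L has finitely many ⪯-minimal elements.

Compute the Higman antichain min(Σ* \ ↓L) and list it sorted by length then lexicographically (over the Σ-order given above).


|Q|=56, |F|=36, |δ|=223 (23 ε).
min D↑ (33 st, q0=0, F={13}): 0:5→1,u→2,w→0,b→3,i→4 1:5→5,u→6,w→1,b→7,i→1 2:5→6,u→8,w→2,b→9,i→2 3:5→10,u→9,w→9,b→3,i→11 4:5→12,u→2,w→4,b→11,i→4 5:5→13,u→14,w→5,b→15,i→5 6:5→14,u→16,w→6,b→6,i→6 7:5→15,u→6,w→6,b→7,i→7 8:5→16,u→13,w→8,b→17,i→8 9:5→18,u→17,w→9,b→9,i→9 10:5→15,u→18,w→18,b→10,i→19 11:5→20,u→9,w→9,b→11,i→11 12:5→5,u→21,w→12,b→22,i→12 13:5→13,u→13,w→13,b→13,i→13 14:5→13,u→23,w→14,b→14,i→14 15:5→13,u→14,w→14,b→15,i→15 16:5→23,u→13,w→16,b→16,i→16 17:5→24,u→13,w→17,b→17,i→17 18:5→14,u→24,w→18,b→18,i→25 19:5→15,u→25,w→25,b→15,i→19 20:5→15,u→26,w→18,b→20,i→27 21:5→14,u→16,w→28,b→21,i→21 22:5→15,u→21,w→6,b→22,i→22 23:5→13,u→13,w→23,b→23,i→23 24:5→23,u→13,w→24,b→24,i→29 25:5→14,u→29,w→25,b→14,i→25 26:5→14,u→24,w→30,b→26,i→31 27:5→15,u→31,w→25,b→15,i→27 28:5→23,u→16,w→28,b→28,i→28 29:5→23,u→13,w→29,b→23,i→29 30:5→23,u→24,w→30,b→30,i→32 31:5→14,u→29,w→32,b→14,i→31 32:5→23,u→29,w→32,b→14,i→32 (ε-aug+det+¬).
'555': |S_i|=[44, 34, 10, 1] end={s19} ∉↓L; 3/3 deletions ∈↓L.
'uuu': run [44, 27, 12, 2] end={s19,s42} rej; 3/3 deletions ∈↓L.
'bwuu': N↓-sim [44, 35, 21, 10, 2] end={s19,s42} ∉↓L; 4/4 deletions ∈↓L.
'b5ib5': |S_i|=[44, 35, 23, 15, 8, 1] end={s19} ∉↓L; 5/5 del acc.
'i5uw5u': N↓-sim [44, 41, 30, 18, 14, 3, 1] end={s19} — reject; 6/6 single-dels accept.
5 minimals (antichain).

A = [555, uuu, bwuu, b5ib5, i5uw5u].


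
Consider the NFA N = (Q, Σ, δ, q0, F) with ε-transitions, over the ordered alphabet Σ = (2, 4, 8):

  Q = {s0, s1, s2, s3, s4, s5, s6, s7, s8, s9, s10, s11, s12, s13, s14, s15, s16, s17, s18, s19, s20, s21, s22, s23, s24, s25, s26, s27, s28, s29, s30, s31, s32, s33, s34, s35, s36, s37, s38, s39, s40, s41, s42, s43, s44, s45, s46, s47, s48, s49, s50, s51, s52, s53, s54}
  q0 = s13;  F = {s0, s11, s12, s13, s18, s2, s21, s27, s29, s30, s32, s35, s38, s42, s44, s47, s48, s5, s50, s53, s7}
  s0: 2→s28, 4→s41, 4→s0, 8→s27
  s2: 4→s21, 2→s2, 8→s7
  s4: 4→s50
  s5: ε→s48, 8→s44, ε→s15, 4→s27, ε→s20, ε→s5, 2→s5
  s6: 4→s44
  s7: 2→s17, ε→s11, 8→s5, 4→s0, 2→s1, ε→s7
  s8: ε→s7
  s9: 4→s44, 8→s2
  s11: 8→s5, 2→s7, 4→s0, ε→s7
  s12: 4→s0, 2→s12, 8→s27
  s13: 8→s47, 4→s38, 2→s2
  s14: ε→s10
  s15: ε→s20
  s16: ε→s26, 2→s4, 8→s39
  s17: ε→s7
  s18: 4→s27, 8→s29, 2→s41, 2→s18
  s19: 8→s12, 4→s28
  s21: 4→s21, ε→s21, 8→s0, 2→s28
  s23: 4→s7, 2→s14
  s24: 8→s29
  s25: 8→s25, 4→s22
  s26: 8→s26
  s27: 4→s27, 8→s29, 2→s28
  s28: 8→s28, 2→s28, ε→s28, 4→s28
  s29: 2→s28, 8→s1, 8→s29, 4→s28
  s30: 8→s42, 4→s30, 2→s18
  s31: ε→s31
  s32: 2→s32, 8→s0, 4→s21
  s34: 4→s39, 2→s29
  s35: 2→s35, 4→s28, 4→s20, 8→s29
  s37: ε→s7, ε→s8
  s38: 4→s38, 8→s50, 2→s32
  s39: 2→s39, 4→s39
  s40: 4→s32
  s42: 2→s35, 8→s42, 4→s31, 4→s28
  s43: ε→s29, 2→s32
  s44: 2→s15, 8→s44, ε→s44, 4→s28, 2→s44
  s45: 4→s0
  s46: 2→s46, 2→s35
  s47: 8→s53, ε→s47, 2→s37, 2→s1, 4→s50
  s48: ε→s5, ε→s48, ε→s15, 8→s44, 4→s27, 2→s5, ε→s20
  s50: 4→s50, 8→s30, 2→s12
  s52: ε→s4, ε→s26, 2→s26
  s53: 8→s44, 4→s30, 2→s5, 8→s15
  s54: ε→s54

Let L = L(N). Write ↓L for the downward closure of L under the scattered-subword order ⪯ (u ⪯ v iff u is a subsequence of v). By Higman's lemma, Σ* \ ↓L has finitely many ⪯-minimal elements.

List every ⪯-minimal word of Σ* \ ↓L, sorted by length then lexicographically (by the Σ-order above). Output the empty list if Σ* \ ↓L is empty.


|Q|=55, |F|=21, |δ|=126 (27 ε).
min D↑ (20 st, q0=0, F={9}): 0:2→1,4→2,8→3 1:2→1,4→4,8→5 2:2→6,4→2,8→7 3:2→5,4→7,8→8 4:2→9,4→4,8→10 5:2→5,4→10,8→11 6:2→6,4→4,8→10 7:2→12,4→7,8→13 8:2→11,4→13,8→14 9:2→9,4→9,8→9 10:2→9,4→10,8→15 11:2→11,4→15,8→14 12:2→12,4→10,8→15 13:2→16,4→13,8→17 14:2→14,4→9,8→14 15:2→9,4→15,8→18 16:2→16,4→15,8→18 17:2→19,4→9,8→17 18:2→9,4→9,8→18 19:2→19,4→9,8→18 [Hopcroft].
'242': N↓-sim [30, 22, 8, 1] end={s28} — reject; 3/3 single-dels accept.
'4282': |S_i|=[30, 17, 12, 6, 1] end={s28} ∉↓L; 4/4 single-dels accept.
'8884': run [30, 25, 16, 9, 3] end={s20,s28,s31} — reject; 4/4 del acc.
3 obstructions.

A = [242, 4282, 8884].


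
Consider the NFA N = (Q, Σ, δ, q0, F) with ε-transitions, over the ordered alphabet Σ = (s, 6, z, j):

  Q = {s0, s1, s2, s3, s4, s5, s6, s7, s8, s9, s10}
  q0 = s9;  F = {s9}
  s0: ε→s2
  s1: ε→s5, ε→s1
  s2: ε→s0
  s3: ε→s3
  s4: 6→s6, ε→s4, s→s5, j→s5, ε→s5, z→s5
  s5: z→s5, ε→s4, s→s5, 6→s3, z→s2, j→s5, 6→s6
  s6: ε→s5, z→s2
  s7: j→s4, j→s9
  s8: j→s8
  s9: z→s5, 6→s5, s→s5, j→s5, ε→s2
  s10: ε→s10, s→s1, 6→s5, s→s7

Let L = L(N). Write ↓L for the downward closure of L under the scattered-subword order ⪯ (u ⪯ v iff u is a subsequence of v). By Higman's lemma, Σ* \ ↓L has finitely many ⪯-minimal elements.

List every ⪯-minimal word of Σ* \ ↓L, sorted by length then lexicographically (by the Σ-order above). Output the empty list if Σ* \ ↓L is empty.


Antichain: [s, 6, z, j].

|Q|=11, |F|=1, |δ|=32 (11 ε).
min D↑ (2 st, q0=0, F={1}): 0:s→1,6→1,z→1,j→1 1:s→1,6→1,z→1,j→1 (ε-aug+det+¬).
's': |S_i|=[7, 6] end={s0,s2,s3,s4,s5,s6} — reject; 1/1 deletions ∈↓L.
'6': run [7, 6] end={s0,s2,s3,s4,s5,s6} ∉↓L; 1/1 deletions ∈↓L.
'z': N↓-sim [7, 6] end={s0,s2,s3,s4,s5,s6} rej; 1/1 single-dels accept.
'j': run [7, 6] end={s0,s2,s3,s4,s5,s6} ∉↓L; 1/1 single-dels accept.
4 obstructions.


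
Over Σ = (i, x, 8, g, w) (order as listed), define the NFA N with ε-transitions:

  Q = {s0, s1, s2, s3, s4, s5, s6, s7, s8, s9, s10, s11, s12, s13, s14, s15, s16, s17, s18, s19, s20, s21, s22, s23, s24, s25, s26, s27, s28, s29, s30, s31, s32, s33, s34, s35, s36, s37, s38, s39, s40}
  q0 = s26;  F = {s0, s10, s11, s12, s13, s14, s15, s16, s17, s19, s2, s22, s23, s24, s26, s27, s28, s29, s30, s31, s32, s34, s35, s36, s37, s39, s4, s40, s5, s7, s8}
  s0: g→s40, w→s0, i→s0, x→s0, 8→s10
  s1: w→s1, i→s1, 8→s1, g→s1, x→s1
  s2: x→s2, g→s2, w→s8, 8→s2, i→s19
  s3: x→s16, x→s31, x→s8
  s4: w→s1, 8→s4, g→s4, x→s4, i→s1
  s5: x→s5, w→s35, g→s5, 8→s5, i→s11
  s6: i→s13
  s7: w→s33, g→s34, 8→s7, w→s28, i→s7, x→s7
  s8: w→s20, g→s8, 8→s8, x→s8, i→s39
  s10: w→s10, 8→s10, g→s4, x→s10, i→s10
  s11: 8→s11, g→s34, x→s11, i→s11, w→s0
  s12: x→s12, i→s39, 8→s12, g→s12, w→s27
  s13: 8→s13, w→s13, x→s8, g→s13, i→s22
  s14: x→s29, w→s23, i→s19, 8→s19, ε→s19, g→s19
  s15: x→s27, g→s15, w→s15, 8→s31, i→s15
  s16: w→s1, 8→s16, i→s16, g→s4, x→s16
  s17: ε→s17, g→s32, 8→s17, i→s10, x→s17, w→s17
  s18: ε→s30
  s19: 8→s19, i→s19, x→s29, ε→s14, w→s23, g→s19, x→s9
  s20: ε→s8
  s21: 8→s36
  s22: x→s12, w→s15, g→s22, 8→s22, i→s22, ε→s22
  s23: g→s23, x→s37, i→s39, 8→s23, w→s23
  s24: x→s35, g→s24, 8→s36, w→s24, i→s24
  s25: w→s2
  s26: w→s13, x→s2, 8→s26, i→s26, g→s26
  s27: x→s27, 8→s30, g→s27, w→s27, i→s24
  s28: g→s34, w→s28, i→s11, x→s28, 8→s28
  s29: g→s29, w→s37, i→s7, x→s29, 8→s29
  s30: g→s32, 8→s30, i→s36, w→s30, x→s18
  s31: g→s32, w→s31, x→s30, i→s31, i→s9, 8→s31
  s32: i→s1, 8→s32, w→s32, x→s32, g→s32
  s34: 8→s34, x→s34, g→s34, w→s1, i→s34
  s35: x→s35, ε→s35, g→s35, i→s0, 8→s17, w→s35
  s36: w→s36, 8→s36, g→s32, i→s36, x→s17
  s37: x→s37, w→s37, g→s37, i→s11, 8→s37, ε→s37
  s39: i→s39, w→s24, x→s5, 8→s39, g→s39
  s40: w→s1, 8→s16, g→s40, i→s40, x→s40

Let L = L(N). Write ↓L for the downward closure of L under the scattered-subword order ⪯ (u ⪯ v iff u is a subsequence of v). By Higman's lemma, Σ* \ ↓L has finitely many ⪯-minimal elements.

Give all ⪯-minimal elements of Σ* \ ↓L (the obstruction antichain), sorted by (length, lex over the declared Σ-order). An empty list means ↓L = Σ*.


min(Σ*\↓L) = [xixigw, wiw8gi].

|Q|=41, |F|=31, |δ|=177 (8 ε).
min D↑ (31 st, q0=0, F={24}): 0:i→0,x→1,8→0,g→0,w→2 1:i→3,x→1,8→1,g→1,w→4 2:i→5,x→4,8→2,g→2,w→2 3:i→3,x→6,8→3,g→3,w→7 4:i→8,x→4,8→4,g→4,w→4 5:i→5,x→9,8→5,g→5,w→10 6:i→11,x→6,8→6,g→6,w→12 7:i→8,x→12,8→7,g→7,w→7 8:i→8,x→13,8→8,g→8,w→14 9:i→8,x→9,8→9,g→9,w→15 10:i→10,x→15,8→16,g→10,w→10 11:i→11,x→11,8→11,g→17,w→18 12:i→19,x→12,8→12,g→12,w→12 13:i→19,x→13,8→13,g→13,w→20 14:i→14,x→20,8→21,g→14,w→14 15:i→14,x→15,8→22,g→15,w→15 16:i→16,x→22,8→16,g→23,w→16 17:i→17,x→17,8→17,g→17,w→24 18:i→19,x→18,8→18,g→17,w→18 19:i→19,x→19,8→19,g→17,w→25 20:i→25,x→20,8→26,g→20,w→20 21:i→21,x→26,8→21,g→23,w→21 22:i→21,x→22,8→22,g→23,w→22 23:i→24,x→23,8→23,g→23,w→23 24:i→24,x→24,8→24,g→24,w→24 25:i→25,x→25,8→27,g→28,w→25 26:i→27,x→26,8→26,g→23,w→26 27:i→27,x→27,8→27,g→29,w→27 28:i→28,x→28,8→30,g→28,w→24 29:i→24,x→29,8→29,g→29,w→24 30:i→30,x→30,8→30,g→29,w→24 (ε-aug+det+¬).
'xixigw': run [36, 31, 24, 18, 11, 5, 1] end={s1} ∉↓L; 6/6 single-dels accept.
'wiw8gi': |S_i|=[36, 30, 23, 17, 11, 3, 1] end={s1} — reject; 6/6 del acc.
2 words, ⪯-incomp.


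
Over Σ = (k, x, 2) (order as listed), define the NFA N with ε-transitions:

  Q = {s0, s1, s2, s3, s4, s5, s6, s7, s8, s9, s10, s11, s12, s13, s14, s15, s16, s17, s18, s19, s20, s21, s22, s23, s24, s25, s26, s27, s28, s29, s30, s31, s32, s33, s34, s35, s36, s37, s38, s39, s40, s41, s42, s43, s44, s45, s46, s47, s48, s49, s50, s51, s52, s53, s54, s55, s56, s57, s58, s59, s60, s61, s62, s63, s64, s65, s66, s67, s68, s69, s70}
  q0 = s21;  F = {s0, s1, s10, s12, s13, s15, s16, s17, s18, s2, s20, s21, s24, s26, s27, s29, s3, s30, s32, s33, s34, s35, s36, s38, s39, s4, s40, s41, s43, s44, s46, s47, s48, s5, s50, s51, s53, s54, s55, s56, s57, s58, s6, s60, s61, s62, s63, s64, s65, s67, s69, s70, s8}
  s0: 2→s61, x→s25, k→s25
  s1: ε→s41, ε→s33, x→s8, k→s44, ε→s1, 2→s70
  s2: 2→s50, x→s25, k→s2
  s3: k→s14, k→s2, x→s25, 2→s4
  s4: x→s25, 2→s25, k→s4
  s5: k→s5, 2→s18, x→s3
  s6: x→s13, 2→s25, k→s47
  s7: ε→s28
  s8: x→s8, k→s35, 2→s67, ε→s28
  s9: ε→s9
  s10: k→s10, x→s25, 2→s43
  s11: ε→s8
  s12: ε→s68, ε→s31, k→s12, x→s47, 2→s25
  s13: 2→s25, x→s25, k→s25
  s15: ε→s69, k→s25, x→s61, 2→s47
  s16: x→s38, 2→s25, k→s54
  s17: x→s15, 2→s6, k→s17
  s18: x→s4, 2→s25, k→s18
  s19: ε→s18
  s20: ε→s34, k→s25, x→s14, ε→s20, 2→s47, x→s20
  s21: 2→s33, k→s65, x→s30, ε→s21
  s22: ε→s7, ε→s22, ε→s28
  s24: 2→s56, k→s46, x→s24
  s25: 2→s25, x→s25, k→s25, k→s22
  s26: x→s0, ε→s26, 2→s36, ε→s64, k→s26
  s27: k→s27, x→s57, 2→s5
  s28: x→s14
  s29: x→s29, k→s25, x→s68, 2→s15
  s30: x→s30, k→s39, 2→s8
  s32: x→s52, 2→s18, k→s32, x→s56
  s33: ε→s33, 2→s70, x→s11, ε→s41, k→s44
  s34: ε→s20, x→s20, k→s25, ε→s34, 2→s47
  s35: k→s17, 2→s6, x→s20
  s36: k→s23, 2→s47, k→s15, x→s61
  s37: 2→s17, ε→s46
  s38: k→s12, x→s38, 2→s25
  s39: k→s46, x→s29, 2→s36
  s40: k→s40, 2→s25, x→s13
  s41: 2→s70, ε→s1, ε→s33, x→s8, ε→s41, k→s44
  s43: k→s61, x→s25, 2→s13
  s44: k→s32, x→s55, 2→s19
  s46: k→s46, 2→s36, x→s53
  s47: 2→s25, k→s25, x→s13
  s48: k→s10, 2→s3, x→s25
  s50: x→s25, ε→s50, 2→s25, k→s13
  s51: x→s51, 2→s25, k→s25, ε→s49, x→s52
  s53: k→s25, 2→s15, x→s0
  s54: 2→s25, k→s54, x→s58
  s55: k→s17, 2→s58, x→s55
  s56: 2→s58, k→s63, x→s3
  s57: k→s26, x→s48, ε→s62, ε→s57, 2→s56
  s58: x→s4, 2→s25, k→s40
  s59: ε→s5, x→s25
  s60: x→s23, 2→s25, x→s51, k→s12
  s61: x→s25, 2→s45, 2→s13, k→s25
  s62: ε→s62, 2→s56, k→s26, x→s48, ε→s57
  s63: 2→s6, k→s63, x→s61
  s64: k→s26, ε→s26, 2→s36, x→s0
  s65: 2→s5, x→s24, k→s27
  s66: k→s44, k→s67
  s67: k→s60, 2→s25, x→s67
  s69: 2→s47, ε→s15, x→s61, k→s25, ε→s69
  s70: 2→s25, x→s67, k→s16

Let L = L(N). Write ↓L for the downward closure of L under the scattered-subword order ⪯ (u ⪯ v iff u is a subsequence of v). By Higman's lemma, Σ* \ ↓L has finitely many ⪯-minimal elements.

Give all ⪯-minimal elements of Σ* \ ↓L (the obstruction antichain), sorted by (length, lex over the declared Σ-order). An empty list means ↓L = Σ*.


A = [222, k2xx, xkxk, kkxxx, xk2kk, xk22k].

|Q|=71, |F|=53, |δ|=213 (37 ε).
min D↑ (48 st, q0=0, F={23}): 0:k→1,x→2,2→3 1:k→4,x→5,2→6 2:k→7,x→2,2→8 3:k→9,x→8,2→10 4:k→4,x→11,2→6 5:k→12,x→5,2→13 6:k→6,x→14,2→15 7:k→12,x→16,2→17 8:k→18,x→8,2→19 9:k→20,x→21,2→15 10:k→22,x→19,2→23 11:k→24,x→25,2→13 12:k→12,x→26,2→17 13:k→27,x→14,2→28 14:k→29,x→23,2→30 15:k→15,x→30,2→23 16:k→23,x→16,2→31 17:k→31,x→32,2→33 18:k→34,x→35,2→36 19:k→37,x→19,2→23 20:k→20,x→13,2→15 21:k→34,x→21,2→28 22:k→38,x→39,2→23 23:k→23,x→23,2→23 24:k→24,x→40,2→17 25:k→41,x→23,2→14 26:k→23,x→40,2→31 27:k→27,x→32,2→36 28:k→42,x→30,2→23 29:k→29,x→23,2→43 30:k→30,x→23,2→23 31:k→23,x→32,2→33 32:k→23,x→23,2→44 33:k→23,x→44,2→23 34:k→34,x→31,2→36 35:k→23,x→35,2→33 36:k→33,x→44,2→23 37:k→45,x→46,2→23 38:k→38,x→28,2→23 39:k→45,x→39,2→23 40:k→23,x→23,2→32 41:k→41,x→23,2→47 42:k→42,x→44,2→23 43:k→44,x→23,2→23 44:k→23,x→23,2→23 45:k→45,x→33,2→23 46:k→23,x→46,2→23 47:k→32,x→23,2→44.
'222': |S_i|=[66, 50, 28, 5] end={s14,s22,s25,s28,s7} ∉↓L; 3/3 del acc.
'k2xx': run [66, 57, 26, 12, 5] end={s14,s22,s25,s28,s7} rej; 4/4 deletions ∈↓L.
'xkxk': N↓-sim [66, 52, 39, 21, 5] end={s14,s22,s25,s28,s7} ∉↓L; 4/4 del acc.
'kkxxx': N↓-sim [66, 57, 42, 32, 16, 5] end={s14,s22,s25,s28,s7} — reject; 5/5 del acc.
'xk2kk': |S_i|=[66, 52, 39, 16, 12, 5] end={s14,s22,s25,s28,s7} rej; 5/5 deletions ∈↓L.
'xk22k': N↓-sim [66, 52, 39, 16, 8, 5] end={s14,s22,s25,s28,s7} ∉↓L; 5/5 deletions ∈↓L.
6 minimals (antichain).


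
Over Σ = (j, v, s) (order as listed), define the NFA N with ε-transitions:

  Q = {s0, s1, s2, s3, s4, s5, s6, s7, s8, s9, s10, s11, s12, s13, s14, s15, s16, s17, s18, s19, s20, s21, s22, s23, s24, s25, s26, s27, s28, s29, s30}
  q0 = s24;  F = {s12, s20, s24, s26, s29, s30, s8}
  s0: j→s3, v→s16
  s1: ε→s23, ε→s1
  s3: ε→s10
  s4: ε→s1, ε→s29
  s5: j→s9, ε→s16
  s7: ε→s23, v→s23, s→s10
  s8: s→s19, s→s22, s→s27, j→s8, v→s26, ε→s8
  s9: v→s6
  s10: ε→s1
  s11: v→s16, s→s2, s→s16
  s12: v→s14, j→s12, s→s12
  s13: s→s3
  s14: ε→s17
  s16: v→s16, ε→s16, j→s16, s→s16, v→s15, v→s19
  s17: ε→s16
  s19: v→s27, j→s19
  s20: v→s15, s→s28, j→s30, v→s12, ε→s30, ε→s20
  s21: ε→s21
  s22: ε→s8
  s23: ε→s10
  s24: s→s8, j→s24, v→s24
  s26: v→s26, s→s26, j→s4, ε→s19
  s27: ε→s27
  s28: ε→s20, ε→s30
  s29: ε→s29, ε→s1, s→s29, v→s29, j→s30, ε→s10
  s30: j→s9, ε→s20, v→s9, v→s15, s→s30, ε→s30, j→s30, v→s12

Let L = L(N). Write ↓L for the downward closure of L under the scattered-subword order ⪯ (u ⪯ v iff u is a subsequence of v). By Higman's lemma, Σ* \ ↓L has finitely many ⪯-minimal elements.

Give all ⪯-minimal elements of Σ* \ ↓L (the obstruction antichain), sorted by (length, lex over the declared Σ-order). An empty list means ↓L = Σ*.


A = [svjjvv].

|Q|=31, |F|=7, |δ|=70 (26 ε).
min D↑ (7 st, q0=0, F={6}): 0:j→0,v→0,s→1 1:j→1,v→2,s→1 2:j→3,v→2,s→2 3:j→4,v→3,s→3 4:j→4,v→5,s→4 5:j→5,v→6,s→5 6:j→6,v→6,s→6 [Hopcroft].
'svjjvv': N↓-sim [21, 20, 18, 17, 12, 9, 7] end={s14,s15,s16,s17,s19,s27,s6} rej; 6/6 del acc.
1 obstructions.


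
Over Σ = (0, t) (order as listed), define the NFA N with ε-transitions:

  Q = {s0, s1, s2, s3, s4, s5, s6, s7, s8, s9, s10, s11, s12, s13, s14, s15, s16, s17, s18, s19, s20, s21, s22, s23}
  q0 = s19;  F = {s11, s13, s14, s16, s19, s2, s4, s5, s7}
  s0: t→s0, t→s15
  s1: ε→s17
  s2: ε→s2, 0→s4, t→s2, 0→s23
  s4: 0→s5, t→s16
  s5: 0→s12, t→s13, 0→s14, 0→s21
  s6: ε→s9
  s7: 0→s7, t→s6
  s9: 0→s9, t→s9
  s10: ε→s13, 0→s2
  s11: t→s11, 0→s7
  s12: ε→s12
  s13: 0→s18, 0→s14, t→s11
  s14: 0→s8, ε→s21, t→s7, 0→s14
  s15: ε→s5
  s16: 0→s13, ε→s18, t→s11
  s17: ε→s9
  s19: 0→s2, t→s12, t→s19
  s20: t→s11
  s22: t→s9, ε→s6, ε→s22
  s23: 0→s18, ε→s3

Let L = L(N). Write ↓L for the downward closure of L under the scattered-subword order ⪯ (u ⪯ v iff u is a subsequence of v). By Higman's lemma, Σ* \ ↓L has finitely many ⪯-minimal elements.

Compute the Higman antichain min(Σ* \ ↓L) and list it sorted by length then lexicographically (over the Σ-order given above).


min(Σ*\↓L) = [0000tt, 00tt0t].

|Q|=24, |F|=9, |δ|=44 (12 ε).
min D↑ (10 st, q0=0, F={9}): 0:0→1,t→0 1:0→2,t→1 2:0→3,t→4 3:0→5,t→6 4:0→6,t→7 5:0→5,t→8 6:0→5,t→7 7:0→8,t→7 8:0→8,t→9 9:0→9,t→9.
'0000tt': run [17, 16, 15, 11, 8, 3, 2] end={s6,s9} ∉↓L; 6/6 single-dels accept.
'00tt0t': run [17, 16, 15, 10, 4, 3, 2] end={s6,s9} — reject; 6/6 single-dels accept.
2 words, ⪯-incomp.


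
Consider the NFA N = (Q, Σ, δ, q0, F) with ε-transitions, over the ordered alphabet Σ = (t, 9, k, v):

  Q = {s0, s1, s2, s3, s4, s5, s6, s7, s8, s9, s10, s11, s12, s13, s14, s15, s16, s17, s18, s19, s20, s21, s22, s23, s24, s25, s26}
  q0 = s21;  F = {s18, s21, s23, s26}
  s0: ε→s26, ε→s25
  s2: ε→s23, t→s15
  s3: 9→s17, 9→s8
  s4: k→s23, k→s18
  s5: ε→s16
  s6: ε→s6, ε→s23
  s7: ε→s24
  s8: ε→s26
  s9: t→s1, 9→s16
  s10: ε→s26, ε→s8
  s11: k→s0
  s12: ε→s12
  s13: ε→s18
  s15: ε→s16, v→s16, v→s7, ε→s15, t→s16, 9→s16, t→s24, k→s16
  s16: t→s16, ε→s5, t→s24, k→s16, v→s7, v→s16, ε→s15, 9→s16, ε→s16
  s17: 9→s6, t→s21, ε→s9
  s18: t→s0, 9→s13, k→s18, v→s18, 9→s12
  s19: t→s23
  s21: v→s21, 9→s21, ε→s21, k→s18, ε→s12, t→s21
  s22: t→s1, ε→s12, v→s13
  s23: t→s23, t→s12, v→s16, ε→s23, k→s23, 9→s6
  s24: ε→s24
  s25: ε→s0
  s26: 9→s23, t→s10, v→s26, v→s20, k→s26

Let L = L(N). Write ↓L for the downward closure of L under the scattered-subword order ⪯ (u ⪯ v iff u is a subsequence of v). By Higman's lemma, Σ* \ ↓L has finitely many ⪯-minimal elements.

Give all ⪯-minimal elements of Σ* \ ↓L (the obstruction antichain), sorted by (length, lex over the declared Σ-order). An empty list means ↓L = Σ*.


|Q|=27, |F|=4, |δ|=68 (24 ε).
min D↑ (5 st, q0=0, F={4}): 0:t→0,9→0,k→1,v→0 1:t→2,9→1,k→1,v→1 2:t→2,9→3,k→2,v→2 3:t→3,9→3,k→3,v→4 4:t→4,9→4,k→4,v→4 (ε-aug+det+¬).
'kt9v': run [17, 16, 14, 8, 5] end={s15,s16,s24,s5,s7} — reject; 4/4 deletions ∈↓L.
1 minimals (antichain).

Antichain: [kt9v].


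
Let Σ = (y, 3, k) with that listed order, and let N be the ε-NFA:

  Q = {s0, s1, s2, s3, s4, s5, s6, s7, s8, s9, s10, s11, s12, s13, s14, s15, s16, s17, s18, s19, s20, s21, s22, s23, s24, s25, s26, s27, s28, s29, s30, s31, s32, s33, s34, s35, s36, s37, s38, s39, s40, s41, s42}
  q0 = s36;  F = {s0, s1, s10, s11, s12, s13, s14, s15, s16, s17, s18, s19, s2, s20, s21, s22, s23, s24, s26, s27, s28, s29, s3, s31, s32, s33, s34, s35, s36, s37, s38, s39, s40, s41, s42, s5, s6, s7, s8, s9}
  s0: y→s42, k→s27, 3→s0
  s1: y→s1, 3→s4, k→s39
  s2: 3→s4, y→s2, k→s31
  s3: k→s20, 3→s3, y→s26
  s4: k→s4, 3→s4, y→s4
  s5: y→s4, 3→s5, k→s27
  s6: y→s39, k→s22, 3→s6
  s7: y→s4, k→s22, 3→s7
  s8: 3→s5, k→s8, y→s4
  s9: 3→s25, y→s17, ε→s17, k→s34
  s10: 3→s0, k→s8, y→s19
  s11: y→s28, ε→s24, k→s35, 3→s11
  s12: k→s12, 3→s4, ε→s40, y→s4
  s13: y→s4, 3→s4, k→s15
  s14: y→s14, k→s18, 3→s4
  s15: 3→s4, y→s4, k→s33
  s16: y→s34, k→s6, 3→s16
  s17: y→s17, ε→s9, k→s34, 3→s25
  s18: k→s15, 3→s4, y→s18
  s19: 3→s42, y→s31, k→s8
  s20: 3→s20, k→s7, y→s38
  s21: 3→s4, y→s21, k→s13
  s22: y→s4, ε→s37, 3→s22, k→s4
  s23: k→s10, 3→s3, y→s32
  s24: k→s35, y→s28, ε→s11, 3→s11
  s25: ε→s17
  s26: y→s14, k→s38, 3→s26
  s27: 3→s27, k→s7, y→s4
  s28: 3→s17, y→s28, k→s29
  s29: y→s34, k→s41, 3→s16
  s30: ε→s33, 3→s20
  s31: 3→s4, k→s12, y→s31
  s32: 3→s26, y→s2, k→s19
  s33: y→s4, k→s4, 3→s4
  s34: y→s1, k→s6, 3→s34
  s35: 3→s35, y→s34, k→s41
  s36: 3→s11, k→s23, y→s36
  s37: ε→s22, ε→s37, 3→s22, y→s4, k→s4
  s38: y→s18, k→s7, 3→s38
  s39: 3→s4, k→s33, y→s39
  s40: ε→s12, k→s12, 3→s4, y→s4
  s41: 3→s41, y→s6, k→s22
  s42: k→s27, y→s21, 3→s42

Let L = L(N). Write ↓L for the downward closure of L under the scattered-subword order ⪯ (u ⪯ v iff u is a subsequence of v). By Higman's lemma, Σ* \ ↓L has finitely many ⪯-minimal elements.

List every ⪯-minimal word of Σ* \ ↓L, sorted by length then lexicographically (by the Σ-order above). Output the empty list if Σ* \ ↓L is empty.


|Q|=43, |F|=40, |δ|=135 (11 ε).
min D↑ (37 st, q0=0, F={22}): 0:y→0,3→1,k→2 1:y→3,3→1,k→4 2:y→5,3→6,k→7 3:y→3,3→8,k→9 4:y→10,3→4,k→11 5:y→12,3→13,k→14 6:y→13,3→6,k→15 7:y→14,3→16,k→17 8:y→8,3→8,k→10 9:y→10,3→18,k→11 10:y→19,3→10,k→20 11:y→20,3→11,k→21 12:y→12,3→22,k→23 13:y→24,3→13,k→25 14:y→23,3→26,k→17 15:y→25,3→15,k→27 16:y→26,3→16,k→28 17:y→22,3→29,k→17 18:y→10,3→18,k→20 19:y→19,3→22,k→30 20:y→30,3→20,k→21 21:y→22,3→21,k→22 22:y→22,3→22,k→22 23:y→23,3→22,k→31 24:y→24,3→22,k→32 25:y→32,3→25,k→27 26:y→33,3→26,k→28 27:y→22,3→27,k→21 28:y→22,3→28,k→27 29:y→22,3→29,k→28 30:y→30,3→22,k→34 31:y→22,3→22,k→31 32:y→32,3→22,k→35 33:y→33,3→22,k→36 34:y→22,3→22,k→22 35:y→22,3→22,k→34 36:y→22,3→22,k→35.
'kyy3': run [42, 35, 26, 13, 1] end={s4} ∉↓L; 4/4 del acc.
'kkky': run [42, 35, 24, 12, 1] end={s4} rej; 4/4 del acc.
'3kkkk': run [42, 32, 19, 9, 4, 1] end={s4} ∉↓L; 5/5 del acc.
'3y3ky3': |S_i|=[42, 32, 25, 23, 14, 6, 1] end={s4} rej; 6/6 deletions ∈↓L.
4 words, ⪯-incomp.

A = [kyy3, kkky, 3kkkk, 3y3ky3].


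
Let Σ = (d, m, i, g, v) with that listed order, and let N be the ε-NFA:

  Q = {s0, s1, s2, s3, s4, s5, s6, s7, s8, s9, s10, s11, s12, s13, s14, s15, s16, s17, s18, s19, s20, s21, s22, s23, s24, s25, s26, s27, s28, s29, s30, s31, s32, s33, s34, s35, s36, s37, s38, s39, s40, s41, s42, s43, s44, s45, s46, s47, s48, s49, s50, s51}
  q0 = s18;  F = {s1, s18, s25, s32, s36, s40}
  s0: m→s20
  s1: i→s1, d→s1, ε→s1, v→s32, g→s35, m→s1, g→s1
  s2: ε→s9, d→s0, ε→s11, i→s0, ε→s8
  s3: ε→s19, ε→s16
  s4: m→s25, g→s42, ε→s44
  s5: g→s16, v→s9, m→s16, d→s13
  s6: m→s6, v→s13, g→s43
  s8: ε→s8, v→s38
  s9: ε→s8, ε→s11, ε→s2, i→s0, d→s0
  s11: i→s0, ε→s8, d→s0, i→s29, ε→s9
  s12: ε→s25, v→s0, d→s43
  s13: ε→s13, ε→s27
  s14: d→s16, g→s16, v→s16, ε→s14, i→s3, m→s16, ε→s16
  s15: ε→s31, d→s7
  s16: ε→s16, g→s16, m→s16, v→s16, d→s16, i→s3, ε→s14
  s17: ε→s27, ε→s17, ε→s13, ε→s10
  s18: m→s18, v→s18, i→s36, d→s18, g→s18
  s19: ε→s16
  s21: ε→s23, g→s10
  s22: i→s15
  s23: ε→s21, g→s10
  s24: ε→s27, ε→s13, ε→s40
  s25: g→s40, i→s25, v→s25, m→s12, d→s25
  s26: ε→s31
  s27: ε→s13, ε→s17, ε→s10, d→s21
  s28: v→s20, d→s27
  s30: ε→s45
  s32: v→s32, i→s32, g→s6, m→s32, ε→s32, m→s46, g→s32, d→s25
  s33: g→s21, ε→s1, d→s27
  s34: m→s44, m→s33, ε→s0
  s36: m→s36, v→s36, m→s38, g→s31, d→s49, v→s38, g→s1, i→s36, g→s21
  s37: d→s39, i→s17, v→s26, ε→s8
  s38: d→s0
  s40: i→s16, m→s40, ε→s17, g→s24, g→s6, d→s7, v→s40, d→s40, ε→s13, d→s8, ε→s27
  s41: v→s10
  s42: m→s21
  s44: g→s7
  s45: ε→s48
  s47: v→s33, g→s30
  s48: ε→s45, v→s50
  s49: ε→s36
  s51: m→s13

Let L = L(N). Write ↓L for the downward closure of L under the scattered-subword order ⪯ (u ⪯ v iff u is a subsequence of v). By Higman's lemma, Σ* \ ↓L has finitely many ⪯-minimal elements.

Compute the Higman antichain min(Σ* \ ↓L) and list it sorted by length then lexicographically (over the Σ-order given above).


min(Σ*\↓L) = [igvdgi].

|Q|=52, |F|=6, |δ|=138 (46 ε).
min D↑ (7 st, q0=0, F={6}): 0:d→0,m→0,i→1,g→0,v→0 1:d→1,m→1,i→1,g→2,v→1 2:d→2,m→2,i→2,g→2,v→3 3:d→4,m→3,i→3,g→3,v→3 4:d→4,m→4,i→4,g→5,v→4 5:d→5,m→5,i→6,g→5,v→5 6:d→6,m→6,i→6,g→6,v→6.
'igvdgi': |S_i|=[29, 28, 26, 23, 21, 19, 4] end={s14,s16,s19,s3} — reject; 6/6 single-dels accept.
1 minimals (antichain).


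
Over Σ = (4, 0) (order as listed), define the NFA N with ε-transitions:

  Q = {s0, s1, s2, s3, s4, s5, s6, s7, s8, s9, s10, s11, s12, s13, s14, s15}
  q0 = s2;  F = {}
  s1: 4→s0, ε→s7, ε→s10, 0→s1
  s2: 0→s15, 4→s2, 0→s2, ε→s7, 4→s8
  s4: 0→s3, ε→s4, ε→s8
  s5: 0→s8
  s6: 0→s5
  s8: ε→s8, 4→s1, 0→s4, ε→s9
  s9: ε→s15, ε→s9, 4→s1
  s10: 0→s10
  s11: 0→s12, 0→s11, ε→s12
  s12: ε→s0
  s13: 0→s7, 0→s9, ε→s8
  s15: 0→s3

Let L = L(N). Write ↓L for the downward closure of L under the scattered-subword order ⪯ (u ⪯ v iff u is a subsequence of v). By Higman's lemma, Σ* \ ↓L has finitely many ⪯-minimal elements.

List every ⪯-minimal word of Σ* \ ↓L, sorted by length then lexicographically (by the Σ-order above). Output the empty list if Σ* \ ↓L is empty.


|Q|=16, |F|=0, |δ|=30 (12 ε).
min D↑ (1 st, q0=0, F={0}): 0:4→0,0→0 [Hopcroft].
ε ∈ L(D↑) ⇒ ↓L = ∅.

Antichain: [ε].


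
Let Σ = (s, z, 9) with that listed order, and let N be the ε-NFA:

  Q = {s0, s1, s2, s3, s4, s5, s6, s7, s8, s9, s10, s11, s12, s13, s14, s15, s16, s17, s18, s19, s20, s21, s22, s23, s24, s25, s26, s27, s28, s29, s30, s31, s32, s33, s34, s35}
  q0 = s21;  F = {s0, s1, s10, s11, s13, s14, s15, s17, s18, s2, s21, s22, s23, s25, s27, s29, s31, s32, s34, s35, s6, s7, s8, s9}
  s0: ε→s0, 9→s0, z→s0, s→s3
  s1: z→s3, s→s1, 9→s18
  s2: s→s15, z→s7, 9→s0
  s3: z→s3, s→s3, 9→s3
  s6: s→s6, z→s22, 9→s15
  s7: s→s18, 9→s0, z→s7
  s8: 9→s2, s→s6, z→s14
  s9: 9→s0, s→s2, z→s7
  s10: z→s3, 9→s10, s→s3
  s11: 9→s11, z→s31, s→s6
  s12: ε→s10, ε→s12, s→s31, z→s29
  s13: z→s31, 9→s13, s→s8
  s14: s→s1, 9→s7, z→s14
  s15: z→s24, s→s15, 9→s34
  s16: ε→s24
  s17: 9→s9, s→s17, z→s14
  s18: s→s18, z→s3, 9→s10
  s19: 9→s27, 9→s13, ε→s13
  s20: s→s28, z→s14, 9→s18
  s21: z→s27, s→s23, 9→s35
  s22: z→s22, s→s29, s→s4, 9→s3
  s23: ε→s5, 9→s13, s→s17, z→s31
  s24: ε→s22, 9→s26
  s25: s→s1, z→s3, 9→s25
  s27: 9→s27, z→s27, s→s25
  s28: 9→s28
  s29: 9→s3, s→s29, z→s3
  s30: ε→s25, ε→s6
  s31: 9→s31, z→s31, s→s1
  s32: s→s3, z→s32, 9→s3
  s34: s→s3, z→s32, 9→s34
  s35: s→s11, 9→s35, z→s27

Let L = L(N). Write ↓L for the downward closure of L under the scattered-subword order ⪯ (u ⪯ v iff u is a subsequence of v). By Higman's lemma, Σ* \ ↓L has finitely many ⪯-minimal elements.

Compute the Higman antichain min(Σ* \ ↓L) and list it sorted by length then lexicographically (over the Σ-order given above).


A = [zsz, ss99s, 9ssz9].

|Q|=36, |F|=24, |δ|=94 (9 ε).
min D↑ (25 st, q0=0, F={13}): 0:s→1,z→2,9→3 1:s→4,z→5,9→6 2:s→7,z→2,9→2 3:s→8,z→2,9→3 4:s→4,z→9,9→10 5:s→11,z→5,9→5 6:s→12,z→5,9→6 7:s→11,z→13,9→7 8:s→14,z→5,9→8 9:s→11,z→9,9→15 10:s→16,z→15,9→17 11:s→11,z→13,9→18 12:s→14,z→9,9→16 13:s→13,z→13,9→13 14:s→14,z→19,9→20 15:s→18,z→15,9→17 16:s→20,z→15,9→17 17:s→13,z→17,9→17 18:s→18,z→13,9→21 19:s→22,z→19,9→13 20:s→20,z→19,9→23 21:s→13,z→13,9→21 22:s→22,z→13,9→13 23:s→13,z→24,9→23 24:s→13,z→24,9→13 (ε-aug+det+¬).
'zsz': N↓-sim [29, 16, 7, 1] end={s3} rej; 3/3 single-dels accept.
'ss99s': |S_i|=[29, 26, 20, 15, 6, 1] end={s3} ∉↓L; 5/5 single-dels accept.
'9ssz9': N↓-sim [29, 25, 21, 13, 7, 2] end={s26,s3} ∉↓L; 5/5 deletions ∈↓L.
3 words, ⪯-incomp.


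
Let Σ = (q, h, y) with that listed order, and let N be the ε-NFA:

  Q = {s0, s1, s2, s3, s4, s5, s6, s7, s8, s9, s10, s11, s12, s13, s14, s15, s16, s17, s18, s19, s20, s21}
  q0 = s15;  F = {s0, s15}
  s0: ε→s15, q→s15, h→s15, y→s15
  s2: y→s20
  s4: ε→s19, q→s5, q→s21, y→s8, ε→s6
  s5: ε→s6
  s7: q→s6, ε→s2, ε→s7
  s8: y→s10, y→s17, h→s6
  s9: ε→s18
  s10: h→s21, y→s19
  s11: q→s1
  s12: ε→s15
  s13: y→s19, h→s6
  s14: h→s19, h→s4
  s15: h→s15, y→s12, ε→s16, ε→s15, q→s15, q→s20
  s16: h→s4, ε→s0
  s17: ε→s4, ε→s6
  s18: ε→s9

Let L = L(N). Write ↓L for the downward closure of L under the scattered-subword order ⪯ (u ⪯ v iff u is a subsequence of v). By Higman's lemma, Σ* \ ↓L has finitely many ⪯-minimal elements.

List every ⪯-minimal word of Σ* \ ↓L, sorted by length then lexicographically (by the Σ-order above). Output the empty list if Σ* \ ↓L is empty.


Antichain: [].

|Q|=22, |F|=2, |δ|=37 (14 ε).
min D↑ (1 st, q0=0, F={}): 0:q→0,h→0,y→0.
L(D↑) = ∅; no obstructions.


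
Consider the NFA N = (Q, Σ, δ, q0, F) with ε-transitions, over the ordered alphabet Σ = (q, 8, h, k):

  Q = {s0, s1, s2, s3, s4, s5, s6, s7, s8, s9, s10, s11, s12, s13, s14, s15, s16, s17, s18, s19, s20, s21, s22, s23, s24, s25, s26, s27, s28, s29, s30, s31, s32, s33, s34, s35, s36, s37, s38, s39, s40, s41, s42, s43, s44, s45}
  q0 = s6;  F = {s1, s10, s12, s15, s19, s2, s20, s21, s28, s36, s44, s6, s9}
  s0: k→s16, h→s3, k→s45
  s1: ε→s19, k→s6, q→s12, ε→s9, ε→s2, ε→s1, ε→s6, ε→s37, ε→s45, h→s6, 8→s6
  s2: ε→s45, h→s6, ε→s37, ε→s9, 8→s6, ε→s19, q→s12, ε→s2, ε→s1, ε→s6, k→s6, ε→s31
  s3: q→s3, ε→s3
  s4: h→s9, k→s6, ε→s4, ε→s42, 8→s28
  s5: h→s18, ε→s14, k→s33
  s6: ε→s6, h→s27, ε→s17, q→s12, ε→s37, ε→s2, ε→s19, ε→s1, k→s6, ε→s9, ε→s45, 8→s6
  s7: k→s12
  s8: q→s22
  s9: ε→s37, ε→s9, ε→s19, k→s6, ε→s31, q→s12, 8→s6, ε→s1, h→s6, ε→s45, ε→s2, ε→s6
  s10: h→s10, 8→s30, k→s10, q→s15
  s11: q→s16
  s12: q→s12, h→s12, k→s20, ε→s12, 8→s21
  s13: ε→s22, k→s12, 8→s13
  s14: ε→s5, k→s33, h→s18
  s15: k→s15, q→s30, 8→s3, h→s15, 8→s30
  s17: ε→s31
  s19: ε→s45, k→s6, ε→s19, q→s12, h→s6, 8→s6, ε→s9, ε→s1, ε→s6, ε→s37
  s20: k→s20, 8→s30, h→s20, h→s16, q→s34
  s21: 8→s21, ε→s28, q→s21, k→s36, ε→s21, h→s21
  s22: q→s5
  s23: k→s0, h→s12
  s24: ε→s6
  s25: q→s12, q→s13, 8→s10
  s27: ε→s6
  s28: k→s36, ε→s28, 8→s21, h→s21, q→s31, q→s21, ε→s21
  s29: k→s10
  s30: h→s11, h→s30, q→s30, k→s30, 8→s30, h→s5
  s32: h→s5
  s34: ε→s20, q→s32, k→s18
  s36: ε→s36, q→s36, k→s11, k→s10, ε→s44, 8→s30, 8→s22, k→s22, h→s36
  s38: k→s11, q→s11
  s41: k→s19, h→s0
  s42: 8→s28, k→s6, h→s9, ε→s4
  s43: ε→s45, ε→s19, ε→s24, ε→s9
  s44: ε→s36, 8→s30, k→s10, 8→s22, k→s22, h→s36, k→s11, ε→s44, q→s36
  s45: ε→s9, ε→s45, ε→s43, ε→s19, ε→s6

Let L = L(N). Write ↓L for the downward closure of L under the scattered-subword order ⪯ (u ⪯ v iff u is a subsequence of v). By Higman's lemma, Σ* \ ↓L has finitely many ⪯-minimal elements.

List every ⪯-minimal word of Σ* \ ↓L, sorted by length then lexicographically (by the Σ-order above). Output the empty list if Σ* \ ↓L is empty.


min(Σ*\↓L) = [qk8, q8kkqq].

|Q|=46, |F|=13, |δ|=166 (66 ε).
min D↑ (8 st, q0=0, F={5}): 0:q→1,8→0,h→0,k→0 1:q→1,8→2,h→1,k→3 2:q→2,8→2,h→2,k→4 3:q→3,8→5,h→3,k→3 4:q→4,8→5,h→4,k→6 5:q→5,8→5,h→5,k→5 6:q→7,8→5,h→6,k→6 7:q→5,8→5,h→7,k→7.
'qk8': |S_i|=[31, 20, 16, 9] end={s11,s14,s16,s18,s22,s3,s30,s33,s5} — reject; 3/3 del acc.
'q8kkqq': N↓-sim [31, 20, 16, 13, 11, 9, 8] end={s11,s14,s16,s18,s3,s30,s33,s5} ∉↓L; 6/6 deletions ∈↓L.
2 minimals (antichain).


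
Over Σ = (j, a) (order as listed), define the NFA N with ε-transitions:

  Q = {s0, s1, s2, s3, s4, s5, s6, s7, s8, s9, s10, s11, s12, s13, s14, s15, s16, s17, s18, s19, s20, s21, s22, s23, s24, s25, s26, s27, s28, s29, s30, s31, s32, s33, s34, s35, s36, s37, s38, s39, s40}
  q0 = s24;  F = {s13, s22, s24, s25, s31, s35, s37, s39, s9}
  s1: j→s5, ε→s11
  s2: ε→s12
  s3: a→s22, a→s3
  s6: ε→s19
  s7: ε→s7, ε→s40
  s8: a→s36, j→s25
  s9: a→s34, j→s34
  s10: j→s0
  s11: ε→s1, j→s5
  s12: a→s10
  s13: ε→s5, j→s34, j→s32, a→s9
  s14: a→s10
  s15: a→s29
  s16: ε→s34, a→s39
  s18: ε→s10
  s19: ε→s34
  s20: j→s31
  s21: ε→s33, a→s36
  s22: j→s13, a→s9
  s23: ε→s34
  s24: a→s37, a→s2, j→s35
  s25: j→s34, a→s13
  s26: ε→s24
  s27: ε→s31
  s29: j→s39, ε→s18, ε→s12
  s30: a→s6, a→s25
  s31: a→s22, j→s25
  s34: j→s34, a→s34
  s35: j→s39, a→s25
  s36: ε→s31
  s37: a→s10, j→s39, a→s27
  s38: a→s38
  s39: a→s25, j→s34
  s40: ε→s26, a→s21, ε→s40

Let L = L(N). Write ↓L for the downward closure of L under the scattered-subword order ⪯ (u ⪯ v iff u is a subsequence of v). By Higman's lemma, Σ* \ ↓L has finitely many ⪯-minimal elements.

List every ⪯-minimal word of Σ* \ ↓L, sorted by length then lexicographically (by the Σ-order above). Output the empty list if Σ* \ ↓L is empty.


|Q|=41, |F|=9, |δ|=60 (19 ε).
min D↑ (10 st, q0=0, F={6}): 0:j→1,a→2 1:j→3,a→4 2:j→3,a→5 3:j→6,a→4 4:j→6,a→7 5:j→4,a→8 6:j→6,a→6 7:j→6,a→9 8:j→7,a→9 9:j→6,a→6 (ε-aug+det+¬).
'jjj': run [17, 9, 7, 2] end={s32,s34} — reject; 3/3 single-dels accept.
'jaj': N↓-sim [17, 9, 6, 2] end={s32,s34} ∉↓L; 3/3 del acc.
'ajj': run [17, 15, 8, 2] end={s32,s34} — reject; 3/3 del acc.
'jaaaa': N↓-sim [17, 9, 6, 5, 2, 1] end={s34} rej; 5/5 del acc.
'aaaaj': |S_i|=[17, 15, 11, 6, 2, 1] end={s34} ∉↓L; 5/5 del acc.
'aaaaa': |S_i|=[17, 15, 11, 6, 2, 1] end={s34} — reject; 5/5 single-dels accept.
6 minimals (antichain).

Antichain: [jjj, jaj, ajj, jaaaa, aaaaj, aaaaa].


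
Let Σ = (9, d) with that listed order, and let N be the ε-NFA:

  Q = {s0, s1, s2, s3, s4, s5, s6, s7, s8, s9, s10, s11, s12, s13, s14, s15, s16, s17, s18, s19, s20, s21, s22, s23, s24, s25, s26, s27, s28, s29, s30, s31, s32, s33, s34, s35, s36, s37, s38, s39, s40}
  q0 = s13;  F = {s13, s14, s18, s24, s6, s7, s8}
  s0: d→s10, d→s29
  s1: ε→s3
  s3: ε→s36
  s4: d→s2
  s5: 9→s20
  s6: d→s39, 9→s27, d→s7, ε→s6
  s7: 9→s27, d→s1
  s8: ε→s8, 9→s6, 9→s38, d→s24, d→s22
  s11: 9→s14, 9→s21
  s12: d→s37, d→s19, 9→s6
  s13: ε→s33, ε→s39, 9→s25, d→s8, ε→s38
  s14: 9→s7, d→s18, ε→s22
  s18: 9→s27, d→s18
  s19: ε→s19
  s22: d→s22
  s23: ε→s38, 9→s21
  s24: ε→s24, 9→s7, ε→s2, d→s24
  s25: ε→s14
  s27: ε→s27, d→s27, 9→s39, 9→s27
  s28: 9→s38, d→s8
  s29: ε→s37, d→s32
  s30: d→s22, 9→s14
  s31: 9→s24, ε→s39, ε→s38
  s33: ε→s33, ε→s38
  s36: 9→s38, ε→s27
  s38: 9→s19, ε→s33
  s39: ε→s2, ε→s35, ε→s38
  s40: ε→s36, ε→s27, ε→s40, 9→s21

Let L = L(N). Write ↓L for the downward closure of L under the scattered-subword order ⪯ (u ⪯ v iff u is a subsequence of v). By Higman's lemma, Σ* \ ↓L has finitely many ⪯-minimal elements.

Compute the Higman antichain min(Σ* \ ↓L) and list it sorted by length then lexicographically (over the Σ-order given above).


min(Σ*\↓L) = [999, 99d, 9d9, d99, d9dd, dd9d].

|Q|=41, |F|=7, |δ|=67 (27 ε).
min D↑ (8 st, q0=0, F={7}): 0:9→1,d→2 1:9→3,d→4 2:9→5,d→6 3:9→7,d→7 4:9→7,d→4 5:9→7,d→3 6:9→3,d→6 7:9→7,d→7 [Hopcroft].
'999': |S_i|=[19, 16, 11, 7] end={s19,s2,s27,s33,s35,s38,s39} — reject; 3/3 deletions ∈↓L.
'99d': N↓-sim [19, 16, 11, 10] end={s1,s19,s2,s27,s3,s33,s35,s36,s38,s39} ∉↓L; 3/3 del acc.
'9d9': run [19, 16, 13, 7] end={s19,s2,s27,s33,s35,s38,s39} ∉↓L; 3/3 single-dels accept.
'd99': N↓-sim [19, 16, 12, 7] end={s19,s2,s27,s33,s35,s38,s39} — reject; 3/3 deletions ∈↓L.
'd9dd': |S_i|=[19, 16, 12, 11, 10] end={s1,s19,s2,s27,s3,s33,s35,s36,s38,s39} ∉↓L; 4/4 del acc.
'dd9d': N↓-sim [19, 16, 14, 11, 10] end={s1,s19,s2,s27,s3,s33,s35,s36,s38,s39} — reject; 4/4 deletions ∈↓L.
6 words, ⪯-incomp.
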